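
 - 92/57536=  -  23/14384=-0.00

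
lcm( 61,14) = 854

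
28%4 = 0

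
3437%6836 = 3437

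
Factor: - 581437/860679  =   - 3^( - 3) * 47^1 * 89^1*127^ ( -1 )*139^1*251^( - 1) 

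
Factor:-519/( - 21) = 173/7 = 7^( - 1 ) * 173^1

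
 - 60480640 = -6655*9088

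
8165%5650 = 2515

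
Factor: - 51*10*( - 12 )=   2^3 * 3^2*5^1*17^1  =  6120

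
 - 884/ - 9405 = 884/9405 = 0.09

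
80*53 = 4240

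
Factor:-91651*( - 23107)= 2117779657 =7^2 * 3301^1*13093^1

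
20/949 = 20/949 = 0.02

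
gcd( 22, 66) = 22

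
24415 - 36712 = -12297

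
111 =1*111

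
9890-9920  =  -30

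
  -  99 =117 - 216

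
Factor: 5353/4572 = 2^( - 2 )* 3^( - 2)*53^1 * 101^1*127^( - 1 ) 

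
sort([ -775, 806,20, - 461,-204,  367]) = [ - 775,- 461, - 204 , 20,367,806]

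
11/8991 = 11/8991 =0.00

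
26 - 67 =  - 41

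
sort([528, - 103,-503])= [ - 503,-103 , 528]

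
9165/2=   4582 + 1/2 = 4582.50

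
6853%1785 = 1498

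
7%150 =7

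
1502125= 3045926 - 1543801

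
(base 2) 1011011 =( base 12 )77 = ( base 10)91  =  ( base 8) 133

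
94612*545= 51563540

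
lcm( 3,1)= 3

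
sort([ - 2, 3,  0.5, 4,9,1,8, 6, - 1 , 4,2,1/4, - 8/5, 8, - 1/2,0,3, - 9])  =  [ - 9,  -  2, - 8/5,-1, - 1/2,0,1/4,0.5, 1,  2, 3,  3 , 4,4,  6,8, 8, 9 ]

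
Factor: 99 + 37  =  136=2^3*17^1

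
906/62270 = 453/31135 = 0.01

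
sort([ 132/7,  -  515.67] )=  [-515.67, 132/7]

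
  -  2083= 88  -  2171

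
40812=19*2148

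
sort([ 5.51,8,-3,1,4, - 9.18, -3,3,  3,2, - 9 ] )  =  [ -9.18, -9, - 3, - 3,1 , 2,3,3,4,5.51 , 8]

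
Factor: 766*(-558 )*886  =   - 2^3*3^2*31^1*383^1 * 443^1= - 378701208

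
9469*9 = 85221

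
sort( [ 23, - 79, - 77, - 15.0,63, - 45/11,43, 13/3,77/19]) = [ - 79, - 77,-15.0,  -  45/11, 77/19,  13/3,23, 43,63] 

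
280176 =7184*39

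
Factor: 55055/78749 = 5005/7159=5^1*7^1*11^1*13^1*7159^(-1 ) 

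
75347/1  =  75347 = 75347.00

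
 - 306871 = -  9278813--8971942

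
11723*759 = 8897757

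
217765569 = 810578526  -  592812957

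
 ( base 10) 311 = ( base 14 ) 183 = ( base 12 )21B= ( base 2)100110111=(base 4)10313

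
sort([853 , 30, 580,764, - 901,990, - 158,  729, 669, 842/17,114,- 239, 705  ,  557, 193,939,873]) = [ - 901, - 239, - 158, 30,  842/17, 114, 193,557 , 580,  669,  705, 729, 764, 853,  873 , 939,990]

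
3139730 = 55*57086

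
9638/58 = 4819/29=166.17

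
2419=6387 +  - 3968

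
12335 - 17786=  -  5451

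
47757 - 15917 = 31840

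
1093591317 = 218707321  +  874883996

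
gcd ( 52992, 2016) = 288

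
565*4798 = 2710870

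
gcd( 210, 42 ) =42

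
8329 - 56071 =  - 47742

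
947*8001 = 7576947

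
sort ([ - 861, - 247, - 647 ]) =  [-861, - 647, - 247 ]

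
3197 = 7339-4142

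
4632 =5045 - 413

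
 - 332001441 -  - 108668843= - 223332598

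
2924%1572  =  1352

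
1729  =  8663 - 6934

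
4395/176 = 24+171/176  =  24.97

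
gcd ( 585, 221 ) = 13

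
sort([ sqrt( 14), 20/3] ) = [ sqrt( 14 ), 20/3]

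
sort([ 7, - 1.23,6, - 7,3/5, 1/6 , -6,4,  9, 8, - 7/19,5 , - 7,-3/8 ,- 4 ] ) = [-7, - 7, - 6,-4, - 1.23, -3/8, - 7/19,1/6,3/5 , 4 , 5,  6, 7 , 8, 9 ] 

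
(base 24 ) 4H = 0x71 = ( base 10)113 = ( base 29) 3Q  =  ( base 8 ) 161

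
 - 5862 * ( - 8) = 46896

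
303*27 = 8181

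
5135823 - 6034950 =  - 899127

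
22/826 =11/413= 0.03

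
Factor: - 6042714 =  - 2^1*3^1*1007119^1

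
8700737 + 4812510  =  13513247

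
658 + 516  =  1174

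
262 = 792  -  530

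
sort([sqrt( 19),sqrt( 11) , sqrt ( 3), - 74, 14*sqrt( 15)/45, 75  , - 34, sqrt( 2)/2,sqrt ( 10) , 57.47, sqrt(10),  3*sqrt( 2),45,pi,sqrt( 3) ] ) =[ - 74,  -  34, sqrt(2 )/2,14*sqrt ( 15)/45,  sqrt( 3 ),sqrt (3 ),pi,  sqrt(10 ), sqrt( 10),sqrt( 11 ),  3*sqrt( 2 ),sqrt( 19 ),45, 57.47,75]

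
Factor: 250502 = 2^1*7^1*29^1 * 617^1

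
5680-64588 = -58908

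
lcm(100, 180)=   900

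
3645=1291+2354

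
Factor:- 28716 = - 2^2*3^1*2393^1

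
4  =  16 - 12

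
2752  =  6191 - 3439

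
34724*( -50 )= - 1736200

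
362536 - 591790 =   -  229254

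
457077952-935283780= - 478205828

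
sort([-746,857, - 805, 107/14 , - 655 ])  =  [ - 805, - 746, - 655,107/14,857 ]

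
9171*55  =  504405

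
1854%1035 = 819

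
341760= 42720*8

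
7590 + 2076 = 9666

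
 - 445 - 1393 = - 1838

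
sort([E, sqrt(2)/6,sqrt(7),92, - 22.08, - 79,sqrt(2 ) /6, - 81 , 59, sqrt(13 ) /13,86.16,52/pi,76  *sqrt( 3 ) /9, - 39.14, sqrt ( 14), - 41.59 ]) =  [ - 81, - 79, - 41.59, - 39.14, -22.08,sqrt ( 2)/6, sqrt( 2)/6, sqrt(13) /13, sqrt( 7), E, sqrt( 14), 76 * sqrt(3)/9 , 52/pi,  59,86.16, 92]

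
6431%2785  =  861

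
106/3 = 35+1/3 = 35.33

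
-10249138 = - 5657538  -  4591600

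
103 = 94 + 9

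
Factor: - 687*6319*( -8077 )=35063492781=3^1*41^1*71^1* 89^1*197^1*229^1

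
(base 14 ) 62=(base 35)2G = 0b1010110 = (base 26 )38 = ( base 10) 86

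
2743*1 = 2743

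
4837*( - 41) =-198317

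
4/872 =1/218 = 0.00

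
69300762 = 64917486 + 4383276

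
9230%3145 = 2940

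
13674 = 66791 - 53117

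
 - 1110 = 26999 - 28109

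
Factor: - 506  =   - 2^1*11^1*23^1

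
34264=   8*4283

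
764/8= 191/2=95.50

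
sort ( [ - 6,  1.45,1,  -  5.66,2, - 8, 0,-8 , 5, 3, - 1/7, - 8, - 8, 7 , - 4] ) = [ - 8,-8, - 8, - 8, - 6, - 5.66, - 4, - 1/7,0,1, 1.45, 2, 3, 5, 7] 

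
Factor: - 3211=-13^2 * 19^1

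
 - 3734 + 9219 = 5485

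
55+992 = 1047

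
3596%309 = 197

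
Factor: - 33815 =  - 5^1*6763^1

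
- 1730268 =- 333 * 5196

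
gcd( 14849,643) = 1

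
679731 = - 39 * (-17429)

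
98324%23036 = 6180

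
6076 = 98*62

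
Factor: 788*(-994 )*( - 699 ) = 2^3*3^1*7^1 * 71^1 *197^1*233^1  =  547507128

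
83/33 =2+17/33 = 2.52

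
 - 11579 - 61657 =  - 73236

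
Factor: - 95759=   -  31^1*3089^1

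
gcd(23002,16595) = 1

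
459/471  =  153/157 = 0.97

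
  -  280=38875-39155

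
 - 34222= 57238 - 91460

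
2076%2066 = 10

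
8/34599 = 8/34599 = 0.00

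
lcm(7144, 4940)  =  464360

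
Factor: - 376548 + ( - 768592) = - 2^2*5^1*31^1*1847^1  =  - 1145140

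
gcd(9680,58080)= 9680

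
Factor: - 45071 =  -13^1 * 3467^1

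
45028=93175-48147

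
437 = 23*19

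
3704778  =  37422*99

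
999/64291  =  999/64291=0.02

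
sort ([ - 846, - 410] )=[ - 846, - 410 ] 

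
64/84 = 16/21 = 0.76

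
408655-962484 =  - 553829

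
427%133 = 28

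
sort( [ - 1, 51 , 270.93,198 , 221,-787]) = [-787, - 1, 51,198,221,270.93]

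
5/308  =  5/308 =0.02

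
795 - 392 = 403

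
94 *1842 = 173148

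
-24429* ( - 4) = 97716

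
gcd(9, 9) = 9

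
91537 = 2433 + 89104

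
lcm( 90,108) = 540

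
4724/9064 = 1181/2266 = 0.52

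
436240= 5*87248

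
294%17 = 5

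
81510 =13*6270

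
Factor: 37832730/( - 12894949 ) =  -2^1*3^1* 5^1*13^1*71^(  -  1)  *97007^1*181619^( - 1 ) 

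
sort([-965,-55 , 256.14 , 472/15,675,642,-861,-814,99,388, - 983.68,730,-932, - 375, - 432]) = [-983.68, - 965,- 932 ,-861,  -  814, - 432, - 375,-55,472/15, 99,256.14,388,  642 , 675,730 ]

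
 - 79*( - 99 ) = 7821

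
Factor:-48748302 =-2^1 * 3^2*167^1 * 16217^1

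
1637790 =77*21270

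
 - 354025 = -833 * 425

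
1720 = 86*20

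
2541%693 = 462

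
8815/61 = 144 + 31/61 = 144.51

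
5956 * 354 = 2108424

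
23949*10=239490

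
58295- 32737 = 25558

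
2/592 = 1/296 = 0.00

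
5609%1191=845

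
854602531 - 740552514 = 114050017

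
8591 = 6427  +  2164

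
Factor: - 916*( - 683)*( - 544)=-340341632 = - 2^7*17^1*229^1*683^1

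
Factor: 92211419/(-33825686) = -2^ ( - 1)*23^(-1) *41^1*735341^(-1)*2249059^1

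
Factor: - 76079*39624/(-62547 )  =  1004851432/20849 = 2^3*13^1*127^1*20849^(-1)*76079^1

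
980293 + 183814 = 1164107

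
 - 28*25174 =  - 704872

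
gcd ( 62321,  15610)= 7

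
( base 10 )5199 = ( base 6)40023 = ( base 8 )12117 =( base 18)G0F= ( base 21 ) BGC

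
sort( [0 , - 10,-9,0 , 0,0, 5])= [  -  10,-9,0,0,0,0, 5] 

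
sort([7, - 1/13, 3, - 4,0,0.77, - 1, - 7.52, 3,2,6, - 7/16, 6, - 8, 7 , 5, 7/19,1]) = [ - 8, - 7.52, - 4, - 1 , - 7/16, - 1/13,0, 7/19 , 0.77,1, 2, 3, 3,  5,6, 6, 7,  7 ] 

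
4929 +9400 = 14329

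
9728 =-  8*( - 1216)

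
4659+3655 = 8314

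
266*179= 47614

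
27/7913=27/7913 = 0.00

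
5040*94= 473760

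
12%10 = 2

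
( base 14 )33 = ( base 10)45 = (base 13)36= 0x2D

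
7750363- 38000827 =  - 30250464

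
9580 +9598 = 19178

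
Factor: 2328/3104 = 3/4 =2^(-2 )*3^1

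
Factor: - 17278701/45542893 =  - 3^1*37^( - 1)* 149^( - 1)*751^ ( - 1 )*523597^1 = -  1570791/4140263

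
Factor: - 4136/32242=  - 2^2*7^( - 3)  *11^1   =  - 44/343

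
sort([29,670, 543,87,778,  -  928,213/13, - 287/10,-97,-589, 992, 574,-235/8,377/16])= [-928, - 589, -97,-235/8, - 287/10,  213/13,377/16,29, 87, 543,574,670,  778,992]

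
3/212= 3/212=0.01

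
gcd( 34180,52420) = 20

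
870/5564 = 435/2782 = 0.16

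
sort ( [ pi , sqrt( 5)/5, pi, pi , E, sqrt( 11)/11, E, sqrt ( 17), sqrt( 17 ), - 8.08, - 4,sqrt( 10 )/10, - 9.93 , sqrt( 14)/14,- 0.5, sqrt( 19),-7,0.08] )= [ - 9.93, -8.08, - 7,-4,-0.5, 0.08, sqrt(14)/14, sqrt(11 )/11,sqrt(10 ) /10, sqrt( 5 ) /5, E,E, pi,  pi, pi,sqrt( 17) , sqrt( 17 ),  sqrt( 19 )]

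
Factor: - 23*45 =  - 1035 = -3^2 *5^1*23^1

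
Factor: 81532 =2^2 *11^1*17^1 * 109^1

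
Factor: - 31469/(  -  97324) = 2^ ( - 2)*29^(- 1)  *839^( - 1) * 31469^1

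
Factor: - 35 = -5^1*7^1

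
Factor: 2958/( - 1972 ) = -2^( - 1 ) * 3^1 = - 3/2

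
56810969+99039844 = 155850813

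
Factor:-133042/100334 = -301/227 = -7^1*43^1*227^(  -  1)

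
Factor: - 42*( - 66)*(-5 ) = - 2^2 * 3^2*5^1*7^1 * 11^1  =  - 13860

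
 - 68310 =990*(- 69 ) 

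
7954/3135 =2 + 1684/3135 = 2.54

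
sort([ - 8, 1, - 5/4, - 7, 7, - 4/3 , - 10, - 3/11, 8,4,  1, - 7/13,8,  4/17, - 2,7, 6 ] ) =[ - 10, - 8, - 7, - 2,-4/3,-5/4, - 7/13,-3/11 , 4/17,  1, 1, 4,6 , 7,  7,8,8 ] 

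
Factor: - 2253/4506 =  - 2^( - 1 ) = - 1/2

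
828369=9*92041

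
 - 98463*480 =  - 47262240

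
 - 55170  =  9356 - 64526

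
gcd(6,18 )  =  6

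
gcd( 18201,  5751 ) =3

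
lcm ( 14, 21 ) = 42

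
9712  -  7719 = 1993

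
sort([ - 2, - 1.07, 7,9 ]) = [  -  2, - 1.07,  7, 9]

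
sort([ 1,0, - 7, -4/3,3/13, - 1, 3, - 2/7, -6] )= [ - 7, - 6 , - 4/3, - 1, - 2/7,0,  3/13,1,3 ]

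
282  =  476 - 194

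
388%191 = 6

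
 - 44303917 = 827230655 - 871534572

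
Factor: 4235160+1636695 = 3^1*5^1*11^1  *19^1*1873^1=5871855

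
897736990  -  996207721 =- 98470731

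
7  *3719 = 26033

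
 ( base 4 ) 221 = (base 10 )41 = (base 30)1b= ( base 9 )45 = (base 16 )29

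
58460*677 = 39577420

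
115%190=115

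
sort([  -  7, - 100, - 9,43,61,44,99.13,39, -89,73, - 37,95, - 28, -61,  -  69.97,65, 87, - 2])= [ - 100, -89, - 69.97,  -  61, - 37,-28, -9, - 7, - 2, 39, 43 , 44, 61, 65, 73, 87 , 95,99.13 ]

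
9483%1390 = 1143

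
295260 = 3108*95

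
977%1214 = 977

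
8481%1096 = 809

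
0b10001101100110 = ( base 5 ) 242222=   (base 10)9062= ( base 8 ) 21546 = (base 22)ifk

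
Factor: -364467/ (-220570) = 2^( - 1 )*3^1*5^( - 1)*7^( - 1) * 23^( - 1) * 31^1 *137^(-1)*3919^1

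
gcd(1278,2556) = 1278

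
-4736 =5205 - 9941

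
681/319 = 2 +43/319 =2.13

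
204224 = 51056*4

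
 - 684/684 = -1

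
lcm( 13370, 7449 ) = 521430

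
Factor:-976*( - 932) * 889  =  2^6 * 7^1*61^1*127^1*233^1 = 808662848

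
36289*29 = 1052381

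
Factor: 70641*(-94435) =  -3^2 * 5^1*  11^1 * 17^1 * 47^1*101^1*167^1 =- 6670982835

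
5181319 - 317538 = 4863781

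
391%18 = 13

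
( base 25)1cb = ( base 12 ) 660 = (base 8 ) 1650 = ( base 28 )15c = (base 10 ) 936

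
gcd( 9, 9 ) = 9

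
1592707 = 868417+724290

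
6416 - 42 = 6374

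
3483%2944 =539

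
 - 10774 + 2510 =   -  8264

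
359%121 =117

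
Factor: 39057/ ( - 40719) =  - 7^( - 2 )*47^1 =- 47/49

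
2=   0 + 2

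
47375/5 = 9475 = 9475.00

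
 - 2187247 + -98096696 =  - 100283943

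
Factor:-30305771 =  - 53^1*577^1*991^1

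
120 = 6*20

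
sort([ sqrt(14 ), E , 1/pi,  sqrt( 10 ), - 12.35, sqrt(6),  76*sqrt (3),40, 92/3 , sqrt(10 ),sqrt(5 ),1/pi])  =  [ - 12.35,1/pi , 1/pi, sqrt( 5 ), sqrt(6 ), E,sqrt ( 10 ),sqrt( 10),sqrt(14 ),92/3,40, 76*sqrt( 3)]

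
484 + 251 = 735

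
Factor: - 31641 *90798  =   - 2^1*3^2*37^1 * 53^1*199^1*409^1 = - 2872939518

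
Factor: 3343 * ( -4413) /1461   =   - 487^( - 1 )*1471^1*3343^1=- 4917553/487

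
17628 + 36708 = 54336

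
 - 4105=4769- 8874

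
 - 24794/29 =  - 855 + 1/29 =-  854.97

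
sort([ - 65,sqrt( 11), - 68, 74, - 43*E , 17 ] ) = [ -43*E, - 68, - 65,sqrt( 11),17 , 74] 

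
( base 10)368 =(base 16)170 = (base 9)448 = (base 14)1C4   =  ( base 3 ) 111122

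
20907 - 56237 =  - 35330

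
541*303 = 163923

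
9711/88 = 110 + 31/88  =  110.35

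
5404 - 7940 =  - 2536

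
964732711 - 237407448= 727325263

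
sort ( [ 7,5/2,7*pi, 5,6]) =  [ 5/2,5,6,7,7 *pi] 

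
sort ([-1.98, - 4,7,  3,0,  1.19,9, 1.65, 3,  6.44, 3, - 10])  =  [ - 10, - 4, - 1.98,  0, 1.19, 1.65 , 3, 3, 3,6.44, 7,9] 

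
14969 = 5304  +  9665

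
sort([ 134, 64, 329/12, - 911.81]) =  [- 911.81, 329/12, 64,134]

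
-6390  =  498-6888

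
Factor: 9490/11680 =2^( - 4)*13^1 = 13/16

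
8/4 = 2 = 2.00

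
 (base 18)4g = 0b1011000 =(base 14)64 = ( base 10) 88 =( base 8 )130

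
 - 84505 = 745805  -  830310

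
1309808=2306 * 568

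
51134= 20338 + 30796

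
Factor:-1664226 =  - 2^1 * 3^4*10273^1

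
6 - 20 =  - 14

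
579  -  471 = 108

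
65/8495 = 13/1699 = 0.01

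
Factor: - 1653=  - 3^1*19^1 * 29^1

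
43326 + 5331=48657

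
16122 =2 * 8061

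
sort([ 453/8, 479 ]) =[453/8,  479 ]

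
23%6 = 5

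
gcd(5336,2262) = 58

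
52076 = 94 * 554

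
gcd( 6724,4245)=1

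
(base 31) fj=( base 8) 744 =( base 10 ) 484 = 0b111100100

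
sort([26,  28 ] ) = [ 26, 28]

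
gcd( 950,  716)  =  2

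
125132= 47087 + 78045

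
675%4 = 3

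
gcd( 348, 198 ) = 6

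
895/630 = 1 + 53/126 = 1.42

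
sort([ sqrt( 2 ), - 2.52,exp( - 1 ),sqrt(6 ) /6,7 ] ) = [ - 2.52 , exp( - 1 ),sqrt ( 6) /6,sqrt( 2),7]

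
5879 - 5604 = 275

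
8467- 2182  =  6285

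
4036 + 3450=7486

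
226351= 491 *461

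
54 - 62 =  - 8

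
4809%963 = 957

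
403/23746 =13/766= 0.02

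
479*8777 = 4204183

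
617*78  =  48126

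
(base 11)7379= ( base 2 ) 10011000100110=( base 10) 9766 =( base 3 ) 111101201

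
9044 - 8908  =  136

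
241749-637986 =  - 396237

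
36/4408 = 9/1102 = 0.01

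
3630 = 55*66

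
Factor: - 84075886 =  - 2^1*5179^1*8117^1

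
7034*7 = 49238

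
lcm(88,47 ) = 4136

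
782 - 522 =260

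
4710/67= 4710/67 = 70.30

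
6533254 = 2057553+4475701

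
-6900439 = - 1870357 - 5030082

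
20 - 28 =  - 8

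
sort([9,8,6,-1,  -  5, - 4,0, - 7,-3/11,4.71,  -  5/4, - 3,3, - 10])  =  [ - 10 , - 7, - 5, - 4, - 3, - 5/4, - 1 ,- 3/11,0, 3 , 4.71,6,8, 9 ]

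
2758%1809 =949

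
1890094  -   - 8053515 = 9943609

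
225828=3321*68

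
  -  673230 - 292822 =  - 966052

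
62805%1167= 954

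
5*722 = 3610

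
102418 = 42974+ 59444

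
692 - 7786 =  - 7094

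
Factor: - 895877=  - 433^1*2069^1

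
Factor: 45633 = 3^1 * 7^1*41^1*53^1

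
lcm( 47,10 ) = 470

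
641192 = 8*80149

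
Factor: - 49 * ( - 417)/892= 2^( - 2)*3^1*7^2 * 139^1*223^( - 1 ) = 20433/892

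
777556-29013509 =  - 28235953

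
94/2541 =94/2541  =  0.04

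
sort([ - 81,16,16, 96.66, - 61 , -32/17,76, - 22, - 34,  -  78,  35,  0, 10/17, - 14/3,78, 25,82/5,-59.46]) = [ - 81 , -78 , - 61,-59.46, - 34, - 22, - 14/3,-32/17 , 0 , 10/17,  16,16, 82/5, 25,  35,76,78,96.66 ]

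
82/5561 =82/5561=0.01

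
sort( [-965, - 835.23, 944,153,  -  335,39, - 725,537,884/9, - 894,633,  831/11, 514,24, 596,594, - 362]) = [ - 965, - 894,-835.23, - 725, -362,-335, 24,  39, 831/11, 884/9,153,514, 537, 594, 596,633, 944]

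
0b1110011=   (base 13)8B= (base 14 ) 83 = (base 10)115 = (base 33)3G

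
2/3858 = 1/1929 = 0.00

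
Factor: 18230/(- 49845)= - 2^1*3^( - 1) * 1823^1*3323^(  -  1 ) = -  3646/9969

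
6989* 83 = 580087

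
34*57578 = 1957652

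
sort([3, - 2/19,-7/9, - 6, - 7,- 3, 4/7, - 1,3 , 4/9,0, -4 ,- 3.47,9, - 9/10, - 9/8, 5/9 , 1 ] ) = [ - 7, - 6, - 4, - 3.47, - 3, - 9/8 , - 1, - 9/10, - 7/9, - 2/19,0, 4/9, 5/9,4/7, 1, 3, 3, 9]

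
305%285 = 20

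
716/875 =716/875 = 0.82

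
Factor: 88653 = 3^1*29^1*1019^1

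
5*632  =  3160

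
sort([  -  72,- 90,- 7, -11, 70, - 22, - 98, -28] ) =[ - 98,-90, - 72, - 28, - 22,-11, - 7, 70]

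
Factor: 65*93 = 3^1 * 5^1*13^1*31^1 = 6045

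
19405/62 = 312 + 61/62 = 312.98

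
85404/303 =28468/101 = 281.86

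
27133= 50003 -22870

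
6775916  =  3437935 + 3337981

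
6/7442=3/3721 = 0.00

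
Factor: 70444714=2^1 * 35222357^1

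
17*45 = 765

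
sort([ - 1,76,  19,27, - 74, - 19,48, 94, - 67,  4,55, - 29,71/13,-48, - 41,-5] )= [ - 74, - 67, - 48, - 41, - 29, - 19, - 5 , - 1,4,71/13,19 , 27,48, 55,76,94]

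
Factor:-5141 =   -  53^1 *97^1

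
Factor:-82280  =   - 2^3  *5^1*11^2*17^1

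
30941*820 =25371620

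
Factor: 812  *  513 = 2^2 * 3^3*7^1*19^1*29^1= 416556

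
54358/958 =27179/479=56.74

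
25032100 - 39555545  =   - 14523445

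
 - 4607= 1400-6007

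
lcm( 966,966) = 966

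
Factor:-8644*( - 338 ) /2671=2^3 * 13^2 * 2161^1*2671^( - 1) = 2921672/2671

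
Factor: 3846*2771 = 2^1*3^1*17^1 * 163^1 *641^1  =  10657266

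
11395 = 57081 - 45686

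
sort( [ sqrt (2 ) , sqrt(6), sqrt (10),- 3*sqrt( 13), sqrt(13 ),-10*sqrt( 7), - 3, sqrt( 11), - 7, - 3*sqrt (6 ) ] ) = [ - 10*sqrt( 7),-3*sqrt ( 13), - 3*sqrt(6 ),-7,-3 , sqrt( 2),sqrt(6 ), sqrt( 10), sqrt(11),sqrt( 13) ] 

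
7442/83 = 7442/83 = 89.66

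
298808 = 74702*4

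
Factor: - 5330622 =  - 2^1*3^1*11^1*17^1*4751^1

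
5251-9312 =-4061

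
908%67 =37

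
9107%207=206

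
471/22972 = 471/22972 = 0.02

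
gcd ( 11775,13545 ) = 15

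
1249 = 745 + 504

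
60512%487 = 124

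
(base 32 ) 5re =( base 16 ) 176E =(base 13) 2965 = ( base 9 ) 8204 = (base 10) 5998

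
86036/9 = 9559 + 5/9 = 9559.56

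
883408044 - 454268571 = 429139473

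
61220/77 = 61220/77  =  795.06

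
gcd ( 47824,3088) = 16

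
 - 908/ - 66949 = 908/66949 = 0.01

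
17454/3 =5818 = 5818.00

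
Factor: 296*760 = 224960 = 2^6*5^1*19^1*37^1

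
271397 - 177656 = 93741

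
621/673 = 621/673= 0.92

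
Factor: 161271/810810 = 2^(-1 )*5^(- 1 )*7^( - 1)*13^( - 1)*181^1  =  181/910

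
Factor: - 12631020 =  - 2^2*3^1*5^1 * 131^1*1607^1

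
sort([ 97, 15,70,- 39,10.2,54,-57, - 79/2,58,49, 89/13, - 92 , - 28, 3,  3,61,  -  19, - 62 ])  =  [  -  92, - 62,-57,-79/2,  -  39, - 28,-19, 3,3, 89/13,10.2,15 , 49, 54,  58,61,70, 97]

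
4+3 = 7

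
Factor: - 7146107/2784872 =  - 2^( - 3)  *17^( - 1)*827^1*8641^1*20477^( - 1) 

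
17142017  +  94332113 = 111474130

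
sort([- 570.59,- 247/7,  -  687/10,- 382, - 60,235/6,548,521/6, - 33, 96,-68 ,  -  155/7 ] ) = [ - 570.59, - 382, - 687/10 ,- 68,-60 , - 247/7,-33, - 155/7,235/6,521/6,96,548]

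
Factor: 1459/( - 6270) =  - 2^(-1)*3^( - 1)*5^( - 1 ) * 11^( - 1)*19^( - 1)*1459^1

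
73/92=73/92 = 0.79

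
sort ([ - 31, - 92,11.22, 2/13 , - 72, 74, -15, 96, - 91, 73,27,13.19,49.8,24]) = [ - 92, -91, - 72,-31,- 15,2/13, 11.22,13.19,24,27, 49.8,  73, 74, 96]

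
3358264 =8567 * 392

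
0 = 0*160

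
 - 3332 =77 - 3409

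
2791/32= 2791/32= 87.22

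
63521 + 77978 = 141499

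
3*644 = 1932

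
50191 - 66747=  - 16556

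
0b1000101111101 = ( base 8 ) 10575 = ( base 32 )4bt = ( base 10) 4477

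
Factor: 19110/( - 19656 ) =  - 2^(-2)*3^ ( - 2 )*5^1*7^1 = - 35/36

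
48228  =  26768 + 21460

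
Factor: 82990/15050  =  5^ (  -  1 ) * 7^ ( - 1)*193^1  =  193/35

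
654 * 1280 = 837120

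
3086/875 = 3086/875 = 3.53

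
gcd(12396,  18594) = 6198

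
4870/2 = 2435  =  2435.00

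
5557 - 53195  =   - 47638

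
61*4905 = 299205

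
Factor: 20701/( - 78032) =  - 2^(-4)*127^1*163^1*4877^(-1)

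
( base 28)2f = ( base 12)5b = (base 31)29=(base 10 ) 71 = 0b1000111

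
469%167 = 135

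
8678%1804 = 1462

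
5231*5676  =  29691156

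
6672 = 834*8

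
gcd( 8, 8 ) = 8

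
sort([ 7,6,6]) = [6,6,7] 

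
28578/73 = 391 + 35/73 = 391.48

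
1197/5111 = 63/269  =  0.23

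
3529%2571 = 958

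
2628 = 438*6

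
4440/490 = 444/49 = 9.06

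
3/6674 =3/6674   =  0.00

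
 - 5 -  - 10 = 5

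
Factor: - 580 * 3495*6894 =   -  13974827400 = - 2^3*3^3*5^2*29^1*233^1*383^1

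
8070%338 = 296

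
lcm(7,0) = 0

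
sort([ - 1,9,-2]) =[ - 2,- 1,9]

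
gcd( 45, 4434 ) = 3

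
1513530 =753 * 2010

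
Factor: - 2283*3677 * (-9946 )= 2^1*3^1 * 761^1 * 3677^1*4973^1 = 83492602086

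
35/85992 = 35/85992   =  0.00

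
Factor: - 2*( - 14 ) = 28 = 2^2*7^1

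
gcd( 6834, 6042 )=6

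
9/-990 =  - 1 + 109/110 = - 0.01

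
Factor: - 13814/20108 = -6907/10054 = -2^( - 1) * 11^(-1) * 457^(-1)*6907^1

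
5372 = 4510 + 862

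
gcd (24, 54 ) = 6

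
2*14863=29726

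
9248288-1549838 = 7698450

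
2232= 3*744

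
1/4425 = 1/4425= 0.00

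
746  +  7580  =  8326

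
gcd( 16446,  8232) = 6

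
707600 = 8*88450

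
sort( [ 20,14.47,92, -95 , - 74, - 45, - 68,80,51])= [-95,  -  74, - 68, - 45,14.47,20, 51,80,92 ] 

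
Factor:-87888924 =-2^2*3^2*89^1*27431^1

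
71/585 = 71/585= 0.12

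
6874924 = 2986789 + 3888135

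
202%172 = 30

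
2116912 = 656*3227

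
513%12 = 9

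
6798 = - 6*( - 1133)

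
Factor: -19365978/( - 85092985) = 2^1 *3^1*5^( - 1 )*19^1 * 23^(  -  1)*31^(-1 )* 257^1*661^1*23869^( - 1)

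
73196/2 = 36598= 36598.00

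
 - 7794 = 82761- 90555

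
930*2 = 1860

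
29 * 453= 13137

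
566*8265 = 4677990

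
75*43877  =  3290775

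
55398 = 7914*7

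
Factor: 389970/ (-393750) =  - 5^(-4)*619^1 = -619/625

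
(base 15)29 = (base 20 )1j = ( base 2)100111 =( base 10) 39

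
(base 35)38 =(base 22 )53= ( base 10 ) 113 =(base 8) 161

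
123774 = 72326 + 51448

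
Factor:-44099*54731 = -2413582369  =  -11^1*19^1 * 211^1*229^1*239^1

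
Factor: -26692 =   -  2^2 * 6673^1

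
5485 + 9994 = 15479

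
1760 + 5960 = 7720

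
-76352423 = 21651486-98003909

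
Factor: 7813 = 13^1*601^1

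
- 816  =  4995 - 5811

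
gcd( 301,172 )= 43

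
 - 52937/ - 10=5293  +  7/10 = 5293.70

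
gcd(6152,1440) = 8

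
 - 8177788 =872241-9050029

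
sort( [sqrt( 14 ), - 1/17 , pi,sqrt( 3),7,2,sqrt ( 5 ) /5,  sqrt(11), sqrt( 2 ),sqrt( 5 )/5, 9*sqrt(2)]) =[ - 1/17, sqrt( 5)/5,sqrt( 5)/5 , sqrt( 2),sqrt(3),2,pi,sqrt( 11),sqrt( 14 ),7,9*sqrt(2 ) ] 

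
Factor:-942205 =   -  5^1*11^1*37^1*463^1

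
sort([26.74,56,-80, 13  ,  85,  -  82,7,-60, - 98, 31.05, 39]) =[-98,  -  82, - 80,-60,7, 13,26.74,31.05, 39  ,  56, 85] 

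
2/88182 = 1/44091 = 0.00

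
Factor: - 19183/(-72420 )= 2^( - 2) * 3^ ( - 1) * 5^( - 1 )*17^ ( - 1 )*71^( - 1 )*19183^1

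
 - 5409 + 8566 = 3157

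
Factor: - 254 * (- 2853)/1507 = 724662/1507 = 2^1*3^2*11^( - 1)*127^1*137^( - 1) * 317^1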